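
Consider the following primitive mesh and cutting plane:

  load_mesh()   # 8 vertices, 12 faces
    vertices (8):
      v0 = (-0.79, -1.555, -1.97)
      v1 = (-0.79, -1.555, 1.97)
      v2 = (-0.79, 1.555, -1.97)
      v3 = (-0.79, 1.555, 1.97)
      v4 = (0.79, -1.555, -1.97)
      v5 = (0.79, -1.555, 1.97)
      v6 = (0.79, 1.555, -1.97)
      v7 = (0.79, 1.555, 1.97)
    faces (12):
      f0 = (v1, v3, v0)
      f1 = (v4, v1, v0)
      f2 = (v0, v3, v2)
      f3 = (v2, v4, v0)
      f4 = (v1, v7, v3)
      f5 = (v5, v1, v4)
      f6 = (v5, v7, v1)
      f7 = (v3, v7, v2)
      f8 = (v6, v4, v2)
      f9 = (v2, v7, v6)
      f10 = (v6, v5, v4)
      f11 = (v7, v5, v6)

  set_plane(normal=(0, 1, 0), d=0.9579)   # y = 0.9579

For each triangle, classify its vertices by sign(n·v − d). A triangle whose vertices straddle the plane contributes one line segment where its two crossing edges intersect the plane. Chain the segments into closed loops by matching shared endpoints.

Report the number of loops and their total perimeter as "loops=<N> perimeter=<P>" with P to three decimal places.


loops=1 perimeter=11.040

Straddling triangles (8 of 12):
  (v1,v3,v0) [-+-] → (-0.79, 0.9579, 1.97)–(-0.79, 0.9579, 1.21355)  len=0.7565
  (v0,v3,v2) [-++] → (-0.79, 0.9579, 1.21355)–(-0.79, 0.9579, -1.97)  len=3.1835
  (v2,v4,v0) [+--] → (-0.48665, 0.9579, -1.97)–(-0.79, 0.9579, -1.97)  len=0.3033
  (v1,v7,v3) [-++] → (0.48665, 0.9579, 1.97)–(-0.79, 0.9579, 1.97)  len=1.2767
  (v5,v7,v1) [-+-] → (0.79, 0.9579, 1.97)–(0.48665, 0.9579, 1.97)  len=0.3033
  (v6,v4,v2) [+-+] → (0.79, 0.9579, -1.97)–(-0.48665, 0.9579, -1.97)  len=1.2767
  (v6,v5,v4) [+--] → (0.79, 0.9579, -1.21355)–(0.79, 0.9579, -1.97)  len=0.7565
  (v7,v5,v6) [+-+] → (0.79, 0.9579, 1.97)–(0.79, 0.9579, -1.21355)  len=3.1835

Chained into 1 loop(s):
  loop 1: 8 segments, perimeter = 11.0400
Total perimeter = 11.040


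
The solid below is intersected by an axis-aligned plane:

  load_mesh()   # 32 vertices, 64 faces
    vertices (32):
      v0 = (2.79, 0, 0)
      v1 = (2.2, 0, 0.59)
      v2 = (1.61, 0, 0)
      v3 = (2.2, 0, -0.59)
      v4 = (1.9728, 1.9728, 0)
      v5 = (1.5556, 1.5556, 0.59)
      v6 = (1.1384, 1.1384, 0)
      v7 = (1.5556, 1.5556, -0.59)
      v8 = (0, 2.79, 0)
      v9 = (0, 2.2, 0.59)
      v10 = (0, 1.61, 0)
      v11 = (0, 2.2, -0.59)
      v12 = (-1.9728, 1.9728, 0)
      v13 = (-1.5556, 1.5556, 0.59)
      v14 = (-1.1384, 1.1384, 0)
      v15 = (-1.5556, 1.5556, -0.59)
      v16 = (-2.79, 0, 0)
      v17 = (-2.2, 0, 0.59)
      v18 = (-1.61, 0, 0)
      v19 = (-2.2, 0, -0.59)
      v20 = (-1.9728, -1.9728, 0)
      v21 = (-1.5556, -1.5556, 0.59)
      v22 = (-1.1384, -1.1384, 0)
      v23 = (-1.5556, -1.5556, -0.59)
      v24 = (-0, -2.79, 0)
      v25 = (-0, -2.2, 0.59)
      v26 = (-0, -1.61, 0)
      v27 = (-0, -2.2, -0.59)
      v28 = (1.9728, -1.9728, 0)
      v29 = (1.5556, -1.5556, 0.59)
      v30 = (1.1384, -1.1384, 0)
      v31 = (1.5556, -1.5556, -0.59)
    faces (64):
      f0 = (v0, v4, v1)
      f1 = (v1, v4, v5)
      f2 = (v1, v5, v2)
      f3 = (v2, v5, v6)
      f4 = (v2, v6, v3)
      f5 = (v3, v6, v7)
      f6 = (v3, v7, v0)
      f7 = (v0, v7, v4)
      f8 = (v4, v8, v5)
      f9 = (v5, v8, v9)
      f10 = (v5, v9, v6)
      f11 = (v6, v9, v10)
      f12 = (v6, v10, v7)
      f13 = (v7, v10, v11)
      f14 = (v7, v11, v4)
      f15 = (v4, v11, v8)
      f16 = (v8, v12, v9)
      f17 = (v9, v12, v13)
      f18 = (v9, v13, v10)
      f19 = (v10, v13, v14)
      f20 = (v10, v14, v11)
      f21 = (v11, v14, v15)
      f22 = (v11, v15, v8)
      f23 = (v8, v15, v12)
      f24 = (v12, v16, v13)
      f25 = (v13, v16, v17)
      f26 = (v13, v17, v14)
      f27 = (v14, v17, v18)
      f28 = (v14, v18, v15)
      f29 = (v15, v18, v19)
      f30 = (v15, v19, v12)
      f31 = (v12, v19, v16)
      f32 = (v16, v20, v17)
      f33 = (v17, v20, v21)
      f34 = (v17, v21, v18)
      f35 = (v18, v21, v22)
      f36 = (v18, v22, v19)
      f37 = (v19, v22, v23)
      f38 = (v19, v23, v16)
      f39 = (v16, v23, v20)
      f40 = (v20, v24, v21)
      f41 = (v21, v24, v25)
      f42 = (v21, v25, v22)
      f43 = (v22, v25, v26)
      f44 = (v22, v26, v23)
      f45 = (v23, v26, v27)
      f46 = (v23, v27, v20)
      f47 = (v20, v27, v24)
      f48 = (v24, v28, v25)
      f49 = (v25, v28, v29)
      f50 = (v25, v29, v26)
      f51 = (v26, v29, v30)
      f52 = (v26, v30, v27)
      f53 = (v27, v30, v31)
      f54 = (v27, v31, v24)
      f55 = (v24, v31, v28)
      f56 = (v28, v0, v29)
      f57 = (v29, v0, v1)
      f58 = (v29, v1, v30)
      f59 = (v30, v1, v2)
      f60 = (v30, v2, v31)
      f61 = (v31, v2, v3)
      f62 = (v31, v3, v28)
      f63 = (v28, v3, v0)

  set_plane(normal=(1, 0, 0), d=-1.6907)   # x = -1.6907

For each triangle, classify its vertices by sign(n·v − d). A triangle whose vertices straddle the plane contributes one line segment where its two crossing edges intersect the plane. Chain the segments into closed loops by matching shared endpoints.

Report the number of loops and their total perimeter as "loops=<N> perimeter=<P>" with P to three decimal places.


loops=1 perimeter=9.577

Straddling triangles (18 of 64):
  (v8,v12,v9) [+-+] → (-1.6907, 2.08966, 0)–(-1.6907, 2.00529, 0.0843669)  len=0.1193
  (v9,v12,v13) [+-+] → (-1.6907, 2.00529, 0.0843669)–(-1.6907, 1.6907, 0.398943)  len=0.4449
  (v8,v15,v12) [++-] → (-1.6907, 1.6907, -0.398943)–(-1.6907, 2.08966, 0)  len=0.5642
  (v12,v16,v13) [--+] → (-1.6907, 1.38535, 0.525427)–(-1.6907, 1.6907, 0.398943)  len=0.3305
  (v13,v16,v17) [+--] → (-1.6907, 1.38535, 0.525427)–(-1.6907, 1.22946, 0.59)  len=0.1687
  (v13,v17,v14) [+-+] → (-1.6907, 1.22946, 0.59)–(-1.6907, 0.546145, 0.306949)  len=0.7396
  (v14,v17,v18) [+-+] → (-1.6907, 0.546145, 0.306949)–(-1.6907, 0, 0.0807)  len=0.5912
  (v15,v18,v19) [++-] → (-1.6907, 0, -0.0807)–(-1.6907, 1.22946, -0.59)  len=1.3308
  (v15,v19,v12) [+--] → (-1.6907, 1.22946, -0.59)–(-1.6907, 1.6907, -0.398943)  len=0.4992
  (v17,v20,v21) [--+] → (-1.6907, -1.6907, 0.398943)–(-1.6907, -1.22946, 0.59)  len=0.4992
  (v17,v21,v18) [-++] → (-1.6907, -1.22946, 0.59)–(-1.6907, 0, 0.0807)  len=1.3308
  (v18,v22,v19) [++-] → (-1.6907, -0.546145, -0.306949)–(-1.6907, 0, -0.0807)  len=0.5912
  (v19,v22,v23) [-++] → (-1.6907, -0.546145, -0.306949)–(-1.6907, -1.22946, -0.59)  len=0.7396
  (v19,v23,v16) [-+-] → (-1.6907, -1.22946, -0.59)–(-1.6907, -1.38535, -0.525427)  len=0.1687
  (v16,v23,v20) [-+-] → (-1.6907, -1.38535, -0.525427)–(-1.6907, -1.6907, -0.398943)  len=0.3305
  (v20,v24,v21) [-++] → (-1.6907, -2.08966, 0)–(-1.6907, -1.6907, 0.398943)  len=0.5642
  (v23,v27,v20) [++-] → (-1.6907, -2.00529, -0.0843669)–(-1.6907, -1.6907, -0.398943)  len=0.4449
  (v20,v27,v24) [-++] → (-1.6907, -2.00529, -0.0843669)–(-1.6907, -2.08966, 0)  len=0.1193

Chained into 1 loop(s):
  loop 1: 18 segments, perimeter = 9.5769
Total perimeter = 9.577


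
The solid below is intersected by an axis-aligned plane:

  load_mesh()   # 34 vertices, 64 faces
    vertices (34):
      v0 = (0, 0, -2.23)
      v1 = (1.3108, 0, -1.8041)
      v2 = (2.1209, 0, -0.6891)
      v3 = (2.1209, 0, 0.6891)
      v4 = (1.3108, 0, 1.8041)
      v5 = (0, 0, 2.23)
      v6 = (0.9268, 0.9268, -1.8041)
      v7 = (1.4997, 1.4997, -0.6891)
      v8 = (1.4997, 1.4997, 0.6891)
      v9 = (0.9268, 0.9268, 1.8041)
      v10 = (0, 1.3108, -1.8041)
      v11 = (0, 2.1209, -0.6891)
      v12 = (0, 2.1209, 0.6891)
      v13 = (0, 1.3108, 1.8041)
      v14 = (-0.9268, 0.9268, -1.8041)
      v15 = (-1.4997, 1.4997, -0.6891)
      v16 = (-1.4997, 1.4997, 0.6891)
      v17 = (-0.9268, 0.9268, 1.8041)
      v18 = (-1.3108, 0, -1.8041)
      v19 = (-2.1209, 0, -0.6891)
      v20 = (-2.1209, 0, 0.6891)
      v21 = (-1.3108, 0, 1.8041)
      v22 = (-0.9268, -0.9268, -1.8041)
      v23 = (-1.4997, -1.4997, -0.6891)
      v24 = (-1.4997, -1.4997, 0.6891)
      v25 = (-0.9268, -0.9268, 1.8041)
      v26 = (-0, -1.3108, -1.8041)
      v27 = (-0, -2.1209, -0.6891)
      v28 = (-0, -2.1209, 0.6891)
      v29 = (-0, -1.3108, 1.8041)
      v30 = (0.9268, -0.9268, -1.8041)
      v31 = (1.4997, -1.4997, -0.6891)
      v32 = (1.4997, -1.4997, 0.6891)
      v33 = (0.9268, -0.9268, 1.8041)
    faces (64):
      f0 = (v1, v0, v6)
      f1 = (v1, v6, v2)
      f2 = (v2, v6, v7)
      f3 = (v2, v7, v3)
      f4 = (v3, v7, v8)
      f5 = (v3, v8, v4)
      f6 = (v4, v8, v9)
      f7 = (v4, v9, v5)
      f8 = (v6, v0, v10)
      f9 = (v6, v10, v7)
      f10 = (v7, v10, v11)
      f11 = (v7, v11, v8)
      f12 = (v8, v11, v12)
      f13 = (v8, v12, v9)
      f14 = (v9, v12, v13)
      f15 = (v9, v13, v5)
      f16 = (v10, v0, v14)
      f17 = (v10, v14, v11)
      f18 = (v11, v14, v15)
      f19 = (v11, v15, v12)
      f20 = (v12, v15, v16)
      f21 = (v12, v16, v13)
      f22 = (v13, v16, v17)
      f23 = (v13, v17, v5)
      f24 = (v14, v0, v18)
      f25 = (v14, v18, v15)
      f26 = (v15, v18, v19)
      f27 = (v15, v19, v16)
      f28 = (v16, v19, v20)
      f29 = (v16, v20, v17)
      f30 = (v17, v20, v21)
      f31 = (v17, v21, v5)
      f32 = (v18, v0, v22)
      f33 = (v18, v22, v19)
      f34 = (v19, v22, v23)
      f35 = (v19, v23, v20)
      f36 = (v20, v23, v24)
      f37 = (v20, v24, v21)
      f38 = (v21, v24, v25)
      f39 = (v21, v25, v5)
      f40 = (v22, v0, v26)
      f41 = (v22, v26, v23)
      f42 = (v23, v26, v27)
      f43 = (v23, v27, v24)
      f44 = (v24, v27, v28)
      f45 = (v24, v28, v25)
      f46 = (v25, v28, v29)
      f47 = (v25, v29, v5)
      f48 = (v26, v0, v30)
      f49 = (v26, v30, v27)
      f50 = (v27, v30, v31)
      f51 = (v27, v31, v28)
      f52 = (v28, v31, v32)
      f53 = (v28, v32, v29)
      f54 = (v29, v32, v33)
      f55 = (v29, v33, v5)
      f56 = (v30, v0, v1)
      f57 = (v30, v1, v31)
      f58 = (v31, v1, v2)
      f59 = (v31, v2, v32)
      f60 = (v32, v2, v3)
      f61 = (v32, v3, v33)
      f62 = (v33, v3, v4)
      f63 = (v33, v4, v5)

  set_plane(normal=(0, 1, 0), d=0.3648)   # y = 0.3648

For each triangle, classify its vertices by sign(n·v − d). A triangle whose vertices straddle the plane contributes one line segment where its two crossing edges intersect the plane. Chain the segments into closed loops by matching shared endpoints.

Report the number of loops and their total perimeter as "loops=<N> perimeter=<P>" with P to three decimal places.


Straddling triangles (20 of 64):
  (v1,v0,v6) [--+] → (0.3648, 0.3648, -2.06236)–(1.15965, 0.3648, -1.8041)  len=0.8358
  (v1,v6,v2) [-+-] → (1.15965, 0.3648, -1.8041)–(1.65089, 0.3648, -1.12798)  len=0.8357
  (v2,v6,v7) [-++] → (1.65089, 0.3648, -1.12798)–(1.96979, 0.3648, -0.6891)  len=0.5425
  (v2,v7,v3) [-+-] → (1.96979, 0.3648, -0.6891)–(1.96979, 0.3648, 0.353855)  len=1.0430
  (v3,v7,v8) [-++] → (1.96979, 0.3648, 0.353855)–(1.96979, 0.3648, 0.6891)  len=0.3352
  (v3,v8,v4) [-+-] → (1.96979, 0.3648, 0.6891)–(1.35675, 0.3648, 1.53288)  len=1.0430
  (v4,v8,v9) [-++] → (1.35675, 0.3648, 1.53288)–(1.15965, 0.3648, 1.8041)  len=0.3353
  (v4,v9,v5) [-+-] → (1.15965, 0.3648, 1.8041)–(0.3648, 0.3648, 2.06236)  len=0.8358
  (v6,v0,v10) [+-+] → (0.3648, 0.3648, -2.06236)–(0, 0.3648, -2.11147)  len=0.3681
  (v9,v13,v5) [++-] → (0, 0.3648, 2.11147)–(0.3648, 0.3648, 2.06236)  len=0.3681
  (v10,v0,v14) [+-+] → (0, 0.3648, -2.11147)–(-0.3648, 0.3648, -2.06236)  len=0.3681
  (v13,v17,v5) [++-] → (-0.3648, 0.3648, 2.06236)–(0, 0.3648, 2.11147)  len=0.3681
  (v14,v0,v18) [+--] → (-0.3648, 0.3648, -2.06236)–(-1.15965, 0.3648, -1.8041)  len=0.8358
  (v14,v18,v15) [+-+] → (-1.15965, 0.3648, -1.8041)–(-1.35675, 0.3648, -1.53288)  len=0.3353
  (v15,v18,v19) [+--] → (-1.35675, 0.3648, -1.53288)–(-1.96979, 0.3648, -0.6891)  len=1.0430
  (v15,v19,v16) [+-+] → (-1.96979, 0.3648, -0.6891)–(-1.96979, 0.3648, -0.353855)  len=0.3352
  (v16,v19,v20) [+--] → (-1.96979, 0.3648, -0.353855)–(-1.96979, 0.3648, 0.6891)  len=1.0430
  (v16,v20,v17) [+-+] → (-1.96979, 0.3648, 0.6891)–(-1.65089, 0.3648, 1.12798)  len=0.5425
  (v17,v20,v21) [+--] → (-1.65089, 0.3648, 1.12798)–(-1.15965, 0.3648, 1.8041)  len=0.8357
  (v17,v21,v5) [+--] → (-1.15965, 0.3648, 1.8041)–(-0.3648, 0.3648, 2.06236)  len=0.8358

Chained into 1 loop(s):
  loop 1: 20 segments, perimeter = 13.0848
Total perimeter = 13.085

loops=1 perimeter=13.085


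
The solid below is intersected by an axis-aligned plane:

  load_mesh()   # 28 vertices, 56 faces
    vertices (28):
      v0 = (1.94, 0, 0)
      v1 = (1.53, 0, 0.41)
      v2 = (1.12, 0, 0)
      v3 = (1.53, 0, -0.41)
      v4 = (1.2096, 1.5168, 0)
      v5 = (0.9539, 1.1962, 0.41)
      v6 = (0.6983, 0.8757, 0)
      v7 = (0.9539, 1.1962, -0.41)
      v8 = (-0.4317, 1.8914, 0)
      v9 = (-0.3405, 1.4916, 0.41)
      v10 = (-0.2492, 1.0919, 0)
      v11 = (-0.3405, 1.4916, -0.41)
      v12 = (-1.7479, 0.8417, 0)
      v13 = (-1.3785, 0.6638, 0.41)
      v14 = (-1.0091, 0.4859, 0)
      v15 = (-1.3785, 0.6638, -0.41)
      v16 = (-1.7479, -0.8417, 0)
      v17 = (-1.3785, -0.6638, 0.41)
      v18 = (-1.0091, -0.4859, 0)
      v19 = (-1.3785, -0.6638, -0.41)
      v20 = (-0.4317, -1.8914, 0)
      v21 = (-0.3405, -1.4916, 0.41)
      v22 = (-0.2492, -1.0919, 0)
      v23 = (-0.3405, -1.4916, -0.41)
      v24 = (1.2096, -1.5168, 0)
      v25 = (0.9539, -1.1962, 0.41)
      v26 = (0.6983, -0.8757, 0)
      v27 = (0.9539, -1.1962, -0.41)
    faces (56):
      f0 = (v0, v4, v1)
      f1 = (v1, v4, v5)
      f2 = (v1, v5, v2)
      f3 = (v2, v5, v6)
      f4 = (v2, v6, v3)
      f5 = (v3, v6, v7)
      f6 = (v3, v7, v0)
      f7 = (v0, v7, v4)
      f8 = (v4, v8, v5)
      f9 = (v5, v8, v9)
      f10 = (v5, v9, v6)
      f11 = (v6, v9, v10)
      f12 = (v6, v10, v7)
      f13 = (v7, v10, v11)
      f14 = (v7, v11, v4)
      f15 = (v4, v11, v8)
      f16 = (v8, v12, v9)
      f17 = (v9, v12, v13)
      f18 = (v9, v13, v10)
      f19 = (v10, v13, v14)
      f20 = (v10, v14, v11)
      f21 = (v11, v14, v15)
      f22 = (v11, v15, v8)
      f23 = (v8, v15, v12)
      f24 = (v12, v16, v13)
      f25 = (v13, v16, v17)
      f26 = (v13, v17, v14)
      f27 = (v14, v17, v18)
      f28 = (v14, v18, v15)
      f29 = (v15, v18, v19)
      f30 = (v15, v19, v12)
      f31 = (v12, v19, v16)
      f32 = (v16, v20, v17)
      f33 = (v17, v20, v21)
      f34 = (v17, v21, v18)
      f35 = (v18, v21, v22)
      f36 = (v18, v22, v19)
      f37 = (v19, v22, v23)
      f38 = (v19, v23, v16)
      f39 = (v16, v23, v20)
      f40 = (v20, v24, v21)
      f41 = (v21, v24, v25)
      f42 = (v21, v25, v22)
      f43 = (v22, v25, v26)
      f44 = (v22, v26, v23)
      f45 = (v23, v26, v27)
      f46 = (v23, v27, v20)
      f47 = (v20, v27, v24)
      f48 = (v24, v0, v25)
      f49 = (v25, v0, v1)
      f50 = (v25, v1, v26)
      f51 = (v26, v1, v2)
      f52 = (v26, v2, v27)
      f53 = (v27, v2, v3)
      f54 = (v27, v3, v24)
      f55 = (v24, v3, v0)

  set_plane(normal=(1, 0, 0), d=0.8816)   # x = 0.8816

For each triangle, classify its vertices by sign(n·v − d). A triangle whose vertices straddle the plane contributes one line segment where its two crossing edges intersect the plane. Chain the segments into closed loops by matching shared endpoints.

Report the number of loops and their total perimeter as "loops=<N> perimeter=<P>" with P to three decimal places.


loops=2 perimeter=5.575

Straddling triangles (20 of 56):
  (v2,v5,v6) [++-] → (0.8816, 1.10554, 0.294026)–(0.8816, 0.49506, 0)  len=0.6776
  (v2,v6,v3) [+-+] → (0.8816, 0.49506, 0)–(0.8816, 0.682703, -0.0903607)  len=0.2083
  (v3,v6,v7) [+-+] → (0.8816, 0.682703, -0.0903607)–(0.8816, 1.10554, -0.294026)  len=0.4693
  (v4,v8,v5) [+-+] → (0.8816, 1.59166, 0)–(0.8816, 1.23248, 0.388606)  len=0.5292
  (v5,v8,v9) [+--] → (0.8816, 1.23248, 0.388606)–(0.8816, 1.2127, 0.41)  len=0.0291
  (v5,v9,v6) [+--] → (0.8816, 1.2127, 0.41)–(0.8816, 1.10554, 0.294026)  len=0.1579
  (v6,v10,v7) [--+] → (0.8816, 1.18993, -0.385361)–(0.8816, 1.10554, -0.294026)  len=0.1244
  (v7,v10,v11) [+--] → (0.8816, 1.18993, -0.385361)–(0.8816, 1.2127, -0.41)  len=0.0335
  (v7,v11,v4) [+-+] → (0.8816, 1.2127, -0.41)–(0.8816, 1.51147, -0.0867557)  len=0.4402
  (v4,v11,v8) [+--] → (0.8816, 1.51147, -0.0867557)–(0.8816, 1.59166, 0)  len=0.1181
  (v20,v24,v21) [-+-] → (0.8816, -1.59166, 0)–(0.8816, -1.51147, 0.0867557)  len=0.1181
  (v21,v24,v25) [-++] → (0.8816, -1.51147, 0.0867557)–(0.8816, -1.2127, 0.41)  len=0.4402
  (v21,v25,v22) [-+-] → (0.8816, -1.2127, 0.41)–(0.8816, -1.18993, 0.385361)  len=0.0335
  (v22,v25,v26) [-+-] → (0.8816, -1.18993, 0.385361)–(0.8816, -1.10554, 0.294026)  len=0.1244
  (v23,v26,v27) [--+] → (0.8816, -1.10554, -0.294026)–(0.8816, -1.2127, -0.41)  len=0.1579
  (v23,v27,v20) [-+-] → (0.8816, -1.2127, -0.41)–(0.8816, -1.23248, -0.388606)  len=0.0291
  (v20,v27,v24) [-++] → (0.8816, -1.23248, -0.388606)–(0.8816, -1.59166, 0)  len=0.5292
  (v25,v1,v26) [++-] → (0.8816, -0.682703, 0.0903607)–(0.8816, -1.10554, 0.294026)  len=0.4693
  (v26,v1,v2) [-++] → (0.8816, -0.682703, 0.0903607)–(0.8816, -0.49506, 0)  len=0.2083
  (v26,v2,v27) [-++] → (0.8816, -0.49506, 0)–(0.8816, -1.10554, -0.294026)  len=0.6776

Chained into 2 loop(s):
  loop 1: 10 segments, perimeter = 2.7876
  loop 2: 10 segments, perimeter = 2.7876
Total perimeter = 5.575


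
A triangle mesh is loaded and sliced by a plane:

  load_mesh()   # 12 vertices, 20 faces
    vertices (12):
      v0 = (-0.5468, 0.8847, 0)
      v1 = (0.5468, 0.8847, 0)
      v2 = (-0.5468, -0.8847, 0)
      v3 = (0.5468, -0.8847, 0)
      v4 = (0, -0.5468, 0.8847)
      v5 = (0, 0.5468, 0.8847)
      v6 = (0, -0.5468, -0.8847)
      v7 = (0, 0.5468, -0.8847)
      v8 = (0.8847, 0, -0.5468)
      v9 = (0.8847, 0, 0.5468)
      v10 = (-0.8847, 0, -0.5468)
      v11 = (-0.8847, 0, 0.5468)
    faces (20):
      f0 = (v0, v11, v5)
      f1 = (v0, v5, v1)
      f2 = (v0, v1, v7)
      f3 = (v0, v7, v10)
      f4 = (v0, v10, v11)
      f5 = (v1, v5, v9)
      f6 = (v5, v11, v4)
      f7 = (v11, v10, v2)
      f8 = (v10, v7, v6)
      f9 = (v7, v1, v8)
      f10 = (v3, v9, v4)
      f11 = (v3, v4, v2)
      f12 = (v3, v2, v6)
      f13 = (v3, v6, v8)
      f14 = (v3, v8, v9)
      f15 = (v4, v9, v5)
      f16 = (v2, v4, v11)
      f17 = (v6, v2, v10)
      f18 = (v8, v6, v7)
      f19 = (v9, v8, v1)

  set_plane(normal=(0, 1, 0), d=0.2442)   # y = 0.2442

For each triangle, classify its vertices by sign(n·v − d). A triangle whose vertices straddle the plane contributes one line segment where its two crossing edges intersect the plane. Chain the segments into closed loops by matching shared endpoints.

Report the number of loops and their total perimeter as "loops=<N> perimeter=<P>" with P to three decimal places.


loops=1 perimeter=5.387

Straddling triangles (10 of 20):
  (v0,v11,v5) [+-+] → (-0.791431, 0.2442, 0.395869)–(-0.489594, 0.2442, 0.697706)  len=0.4269
  (v0,v7,v10) [++-] → (-0.489594, 0.2442, -0.697706)–(-0.791431, 0.2442, -0.395869)  len=0.4269
  (v0,v10,v11) [+--] → (-0.791431, 0.2442, -0.395869)–(-0.791431, 0.2442, 0.395869)  len=0.7917
  (v1,v5,v9) [++-] → (0.489594, 0.2442, 0.697706)–(0.791431, 0.2442, 0.395869)  len=0.4269
  (v5,v11,v4) [+--] → (-0.489594, 0.2442, 0.697706)–(0, 0.2442, 0.8847)  len=0.5241
  (v10,v7,v6) [-+-] → (-0.489594, 0.2442, -0.697706)–(0, 0.2442, -0.8847)  len=0.5241
  (v7,v1,v8) [++-] → (0.791431, 0.2442, -0.395869)–(0.489594, 0.2442, -0.697706)  len=0.4269
  (v4,v9,v5) [--+] → (0.489594, 0.2442, 0.697706)–(0, 0.2442, 0.8847)  len=0.5241
  (v8,v6,v7) [--+] → (0, 0.2442, -0.8847)–(0.489594, 0.2442, -0.697706)  len=0.5241
  (v9,v8,v1) [--+] → (0.791431, 0.2442, -0.395869)–(0.791431, 0.2442, 0.395869)  len=0.7917

Chained into 1 loop(s):
  loop 1: 10 segments, perimeter = 5.3873
Total perimeter = 5.387


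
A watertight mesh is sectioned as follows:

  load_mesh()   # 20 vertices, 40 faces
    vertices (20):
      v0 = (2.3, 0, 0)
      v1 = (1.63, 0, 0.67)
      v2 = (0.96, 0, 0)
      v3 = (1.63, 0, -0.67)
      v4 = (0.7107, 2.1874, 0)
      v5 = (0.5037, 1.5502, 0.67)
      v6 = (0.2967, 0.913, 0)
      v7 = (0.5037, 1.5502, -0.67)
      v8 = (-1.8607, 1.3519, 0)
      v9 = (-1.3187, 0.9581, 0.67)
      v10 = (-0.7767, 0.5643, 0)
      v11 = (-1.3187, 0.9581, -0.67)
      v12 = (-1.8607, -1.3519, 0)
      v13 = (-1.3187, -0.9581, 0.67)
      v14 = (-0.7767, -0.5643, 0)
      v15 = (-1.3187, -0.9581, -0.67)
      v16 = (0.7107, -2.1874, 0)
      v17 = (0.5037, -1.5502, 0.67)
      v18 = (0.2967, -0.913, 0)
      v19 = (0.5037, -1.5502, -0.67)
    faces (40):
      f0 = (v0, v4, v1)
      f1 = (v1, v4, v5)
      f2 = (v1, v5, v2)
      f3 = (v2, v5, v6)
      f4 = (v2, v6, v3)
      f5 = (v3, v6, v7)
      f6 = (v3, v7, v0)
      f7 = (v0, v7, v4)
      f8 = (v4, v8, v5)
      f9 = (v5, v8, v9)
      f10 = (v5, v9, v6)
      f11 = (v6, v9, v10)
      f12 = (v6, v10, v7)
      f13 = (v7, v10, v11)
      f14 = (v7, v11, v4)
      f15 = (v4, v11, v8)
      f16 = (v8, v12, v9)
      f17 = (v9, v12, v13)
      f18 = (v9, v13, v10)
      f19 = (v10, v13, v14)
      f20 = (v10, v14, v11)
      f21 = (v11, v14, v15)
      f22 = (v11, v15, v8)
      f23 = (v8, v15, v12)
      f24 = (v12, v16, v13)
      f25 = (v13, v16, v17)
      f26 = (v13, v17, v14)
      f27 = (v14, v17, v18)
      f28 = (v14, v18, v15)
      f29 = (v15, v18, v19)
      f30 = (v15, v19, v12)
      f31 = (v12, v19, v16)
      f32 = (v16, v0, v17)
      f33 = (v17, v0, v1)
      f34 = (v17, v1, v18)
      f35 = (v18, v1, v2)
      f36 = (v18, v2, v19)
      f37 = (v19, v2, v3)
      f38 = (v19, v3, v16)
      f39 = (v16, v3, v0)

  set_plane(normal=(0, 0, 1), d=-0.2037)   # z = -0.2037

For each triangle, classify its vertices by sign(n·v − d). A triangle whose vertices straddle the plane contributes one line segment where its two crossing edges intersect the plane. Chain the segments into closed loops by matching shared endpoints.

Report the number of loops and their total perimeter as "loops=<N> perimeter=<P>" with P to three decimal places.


loops=2 perimeter=19.162

Straddling triangles (20 of 40):
  (v2,v6,v3) [++-] → (0.702063, 0.635421, -0.2037)–(1.1637, 0, -0.2037)  len=0.7854
  (v3,v6,v7) [-+-] → (0.702063, 0.635421, -0.2037)–(0.359634, 1.10673, -0.2037)  len=0.5826
  (v3,v7,v0) [--+] → (1.75387, 0.471307, -0.2037)–(2.0963, 0, -0.2037)  len=0.5826
  (v0,v7,v4) [+-+] → (1.75387, 0.471307, -0.2037)–(0.647766, 1.99367, -0.2037)  len=1.8818
  (v6,v10,v7) [++-] → (-0.38742, 0.864043, -0.2037)–(0.359634, 1.10673, -0.2037)  len=0.7855
  (v7,v10,v11) [-+-] → (-0.38742, 0.864043, -0.2037)–(-0.941484, 0.684027, -0.2037)  len=0.5826
  (v7,v11,v4) [--+] → (0.0937018, 1.81366, -0.2037)–(0.647766, 1.99367, -0.2037)  len=0.5826
  (v4,v11,v8) [+-+] → (0.0937018, 1.81366, -0.2037)–(-1.69592, 1.23217, -0.2037)  len=1.8817
  (v10,v14,v11) [++-] → (-0.941484, -0.101445, -0.2037)–(-0.941484, 0.684027, -0.2037)  len=0.7855
  (v11,v14,v15) [-+-] → (-0.941484, -0.101445, -0.2037)–(-0.941484, -0.684027, -0.2037)  len=0.5826
  (v11,v15,v8) [--+] → (-1.69592, 0.649591, -0.2037)–(-1.69592, 1.23217, -0.2037)  len=0.5826
  (v8,v15,v12) [+-+] → (-1.69592, 0.649591, -0.2037)–(-1.69592, -1.23217, -0.2037)  len=1.8818
  (v14,v18,v15) [++-] → (-0.19443, -0.926712, -0.2037)–(-0.941484, -0.684027, -0.2037)  len=0.7855
  (v15,v18,v19) [-+-] → (-0.19443, -0.926712, -0.2037)–(0.359634, -1.10673, -0.2037)  len=0.5826
  (v15,v19,v12) [--+] → (-1.14185, -1.41219, -0.2037)–(-1.69592, -1.23217, -0.2037)  len=0.5826
  (v12,v19,v16) [+-+] → (-1.14185, -1.41219, -0.2037)–(0.647766, -1.99367, -0.2037)  len=1.8817
  (v18,v2,v19) [++-] → (0.821271, -0.471307, -0.2037)–(0.359634, -1.10673, -0.2037)  len=0.7854
  (v19,v2,v3) [-+-] → (0.821271, -0.471307, -0.2037)–(1.1637, 0, -0.2037)  len=0.5826
  (v19,v3,v16) [--+] → (0.990195, -1.52237, -0.2037)–(0.647766, -1.99367, -0.2037)  len=0.5826
  (v16,v3,v0) [+-+] → (0.990195, -1.52237, -0.2037)–(2.0963, 0, -0.2037)  len=1.8818

Chained into 2 loop(s):
  loop 1: 10 segments, perimeter = 6.8401
  loop 2: 10 segments, perimeter = 12.3216
Total perimeter = 19.162


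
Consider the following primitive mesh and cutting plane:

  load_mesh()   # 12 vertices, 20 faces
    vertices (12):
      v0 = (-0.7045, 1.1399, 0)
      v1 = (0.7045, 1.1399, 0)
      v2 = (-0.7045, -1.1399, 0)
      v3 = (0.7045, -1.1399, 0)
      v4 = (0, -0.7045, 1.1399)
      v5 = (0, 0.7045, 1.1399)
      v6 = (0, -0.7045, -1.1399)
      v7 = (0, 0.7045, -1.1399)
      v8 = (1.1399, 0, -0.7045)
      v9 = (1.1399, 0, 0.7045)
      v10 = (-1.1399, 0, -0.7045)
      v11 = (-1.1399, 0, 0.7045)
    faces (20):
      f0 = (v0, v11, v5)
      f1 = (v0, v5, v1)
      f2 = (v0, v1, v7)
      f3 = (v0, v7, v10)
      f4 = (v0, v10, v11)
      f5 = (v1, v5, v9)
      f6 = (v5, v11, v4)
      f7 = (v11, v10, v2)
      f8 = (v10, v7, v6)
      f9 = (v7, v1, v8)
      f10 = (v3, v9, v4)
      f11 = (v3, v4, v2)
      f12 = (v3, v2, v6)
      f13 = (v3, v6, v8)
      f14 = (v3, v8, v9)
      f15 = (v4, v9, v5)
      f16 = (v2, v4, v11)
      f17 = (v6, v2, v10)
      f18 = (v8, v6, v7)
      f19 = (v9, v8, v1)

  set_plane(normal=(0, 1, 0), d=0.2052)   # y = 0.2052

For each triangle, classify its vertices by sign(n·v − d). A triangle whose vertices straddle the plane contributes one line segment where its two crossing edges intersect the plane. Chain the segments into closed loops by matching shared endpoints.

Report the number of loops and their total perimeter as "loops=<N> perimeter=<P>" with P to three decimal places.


Straddling triangles (10 of 20):
  (v0,v11,v5) [+-+] → (-1.06152, 0.2052, 0.577679)–(-0.807881, 0.2052, 0.831319)  len=0.3587
  (v0,v7,v10) [++-] → (-0.807881, 0.2052, -0.831319)–(-1.06152, 0.2052, -0.577679)  len=0.3587
  (v0,v10,v11) [+--] → (-1.06152, 0.2052, -0.577679)–(-1.06152, 0.2052, 0.577679)  len=1.1554
  (v1,v5,v9) [++-] → (0.807881, 0.2052, 0.831319)–(1.06152, 0.2052, 0.577679)  len=0.3587
  (v5,v11,v4) [+--] → (-0.807881, 0.2052, 0.831319)–(0, 0.2052, 1.1399)  len=0.8648
  (v10,v7,v6) [-+-] → (-0.807881, 0.2052, -0.831319)–(0, 0.2052, -1.1399)  len=0.8648
  (v7,v1,v8) [++-] → (1.06152, 0.2052, -0.577679)–(0.807881, 0.2052, -0.831319)  len=0.3587
  (v4,v9,v5) [--+] → (0.807881, 0.2052, 0.831319)–(0, 0.2052, 1.1399)  len=0.8648
  (v8,v6,v7) [--+] → (0, 0.2052, -1.1399)–(0.807881, 0.2052, -0.831319)  len=0.8648
  (v9,v8,v1) [--+] → (1.06152, 0.2052, -0.577679)–(1.06152, 0.2052, 0.577679)  len=1.1554

Chained into 1 loop(s):
  loop 1: 10 segments, perimeter = 7.2048
Total perimeter = 7.205

loops=1 perimeter=7.205


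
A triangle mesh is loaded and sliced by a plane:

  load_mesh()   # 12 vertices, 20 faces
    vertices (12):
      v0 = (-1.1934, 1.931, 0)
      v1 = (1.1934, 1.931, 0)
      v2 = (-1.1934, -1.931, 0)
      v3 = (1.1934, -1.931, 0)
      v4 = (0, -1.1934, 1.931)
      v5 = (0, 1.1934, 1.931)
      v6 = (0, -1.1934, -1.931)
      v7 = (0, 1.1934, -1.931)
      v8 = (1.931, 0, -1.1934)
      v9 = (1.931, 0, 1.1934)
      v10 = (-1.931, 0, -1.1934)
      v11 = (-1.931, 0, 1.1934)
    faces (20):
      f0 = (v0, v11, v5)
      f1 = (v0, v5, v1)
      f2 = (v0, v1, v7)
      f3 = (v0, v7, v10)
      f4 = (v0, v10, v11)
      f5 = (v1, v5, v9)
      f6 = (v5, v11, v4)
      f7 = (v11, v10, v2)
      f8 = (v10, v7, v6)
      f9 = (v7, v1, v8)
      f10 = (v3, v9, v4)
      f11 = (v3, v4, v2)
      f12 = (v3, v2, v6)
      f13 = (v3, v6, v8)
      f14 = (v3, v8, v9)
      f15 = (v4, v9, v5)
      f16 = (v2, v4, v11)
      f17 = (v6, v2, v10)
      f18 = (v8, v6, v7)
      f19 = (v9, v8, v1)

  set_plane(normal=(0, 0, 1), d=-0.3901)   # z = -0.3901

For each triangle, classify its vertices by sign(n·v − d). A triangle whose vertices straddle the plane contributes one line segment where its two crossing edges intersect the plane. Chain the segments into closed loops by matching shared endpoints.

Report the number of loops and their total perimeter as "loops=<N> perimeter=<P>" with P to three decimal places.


Straddling triangles (10 of 20):
  (v0,v1,v7) [++-] → (0.95231, 1.78199, -0.3901)–(-0.95231, 1.78199, -0.3901)  len=1.9046
  (v0,v7,v10) [+--] → (-0.95231, 1.78199, -0.3901)–(-1.43451, 1.29979, -0.3901)  len=0.6819
  (v0,v10,v11) [+-+] → (-1.43451, 1.29979, -0.3901)–(-1.931, 0, -0.3901)  len=1.3914
  (v11,v10,v2) [+-+] → (-1.931, 0, -0.3901)–(-1.43451, -1.29979, -0.3901)  len=1.3914
  (v7,v1,v8) [-+-] → (0.95231, 1.78199, -0.3901)–(1.43451, 1.29979, -0.3901)  len=0.6819
  (v3,v2,v6) [++-] → (-0.95231, -1.78199, -0.3901)–(0.95231, -1.78199, -0.3901)  len=1.9046
  (v3,v6,v8) [+--] → (0.95231, -1.78199, -0.3901)–(1.43451, -1.29979, -0.3901)  len=0.6819
  (v3,v8,v9) [+-+] → (1.43451, -1.29979, -0.3901)–(1.931, 0, -0.3901)  len=1.3914
  (v6,v2,v10) [-+-] → (-0.95231, -1.78199, -0.3901)–(-1.43451, -1.29979, -0.3901)  len=0.6819
  (v9,v8,v1) [+-+] → (1.931, 0, -0.3901)–(1.43451, 1.29979, -0.3901)  len=1.3914

Chained into 1 loop(s):
  loop 1: 10 segments, perimeter = 12.1025
Total perimeter = 12.103

loops=1 perimeter=12.103


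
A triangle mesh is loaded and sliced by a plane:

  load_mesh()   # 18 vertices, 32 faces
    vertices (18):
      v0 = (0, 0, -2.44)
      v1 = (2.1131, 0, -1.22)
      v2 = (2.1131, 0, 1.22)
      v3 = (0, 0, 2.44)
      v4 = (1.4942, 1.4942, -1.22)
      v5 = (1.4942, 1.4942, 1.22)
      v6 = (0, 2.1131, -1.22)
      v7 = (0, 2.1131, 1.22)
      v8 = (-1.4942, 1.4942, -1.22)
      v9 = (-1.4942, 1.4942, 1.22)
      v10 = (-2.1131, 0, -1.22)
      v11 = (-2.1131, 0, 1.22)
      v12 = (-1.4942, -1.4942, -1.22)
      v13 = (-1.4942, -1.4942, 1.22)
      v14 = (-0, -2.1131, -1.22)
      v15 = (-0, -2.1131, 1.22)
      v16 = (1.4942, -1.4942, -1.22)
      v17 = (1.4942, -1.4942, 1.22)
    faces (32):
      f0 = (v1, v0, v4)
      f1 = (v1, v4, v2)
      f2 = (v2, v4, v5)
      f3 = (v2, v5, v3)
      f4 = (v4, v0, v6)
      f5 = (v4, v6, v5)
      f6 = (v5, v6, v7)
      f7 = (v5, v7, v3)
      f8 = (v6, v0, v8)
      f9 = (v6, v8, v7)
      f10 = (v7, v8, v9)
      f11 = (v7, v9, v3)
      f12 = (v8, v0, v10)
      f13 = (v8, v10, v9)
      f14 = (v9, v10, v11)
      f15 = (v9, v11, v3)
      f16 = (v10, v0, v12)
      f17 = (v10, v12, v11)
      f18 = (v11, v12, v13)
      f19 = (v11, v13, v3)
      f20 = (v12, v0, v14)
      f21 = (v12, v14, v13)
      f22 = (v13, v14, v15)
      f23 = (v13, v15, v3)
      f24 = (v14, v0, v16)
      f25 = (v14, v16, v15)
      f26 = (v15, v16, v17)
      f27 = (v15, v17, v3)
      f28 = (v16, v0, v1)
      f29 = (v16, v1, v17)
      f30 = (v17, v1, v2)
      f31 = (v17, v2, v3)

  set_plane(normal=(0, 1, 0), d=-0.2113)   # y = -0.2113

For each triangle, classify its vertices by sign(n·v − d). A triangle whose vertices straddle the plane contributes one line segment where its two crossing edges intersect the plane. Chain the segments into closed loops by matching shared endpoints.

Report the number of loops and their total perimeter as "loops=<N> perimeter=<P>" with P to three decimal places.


loops=1 perimeter=14.129

Straddling triangles (12 of 32):
  (v10,v0,v12) [++-] → (-0.2113, -0.2113, -2.26748)–(-2.02558, -0.2113, -1.22)  len=2.0949
  (v10,v12,v11) [+-+] → (-2.02558, -0.2113, -1.22)–(-2.02558, -0.2113, 0.874951)  len=2.0950
  (v11,v12,v13) [+--] → (-2.02558, -0.2113, 0.874951)–(-2.02558, -0.2113, 1.22)  len=0.3450
  (v11,v13,v3) [+-+] → (-2.02558, -0.2113, 1.22)–(-0.2113, -0.2113, 2.26748)  len=2.0949
  (v12,v0,v14) [-+-] → (-0.2113, -0.2113, -2.26748)–(0, -0.2113, -2.31801)  len=0.2173
  (v13,v15,v3) [--+] → (0, -0.2113, 2.31801)–(-0.2113, -0.2113, 2.26748)  len=0.2173
  (v14,v0,v16) [-+-] → (0, -0.2113, -2.31801)–(0.2113, -0.2113, -2.26748)  len=0.2173
  (v15,v17,v3) [--+] → (0.2113, -0.2113, 2.26748)–(0, -0.2113, 2.31801)  len=0.2173
  (v16,v0,v1) [-++] → (0.2113, -0.2113, -2.26748)–(2.02558, -0.2113, -1.22)  len=2.0949
  (v16,v1,v17) [-+-] → (2.02558, -0.2113, -1.22)–(2.02558, -0.2113, -0.874951)  len=0.3450
  (v17,v1,v2) [-++] → (2.02558, -0.2113, -0.874951)–(2.02558, -0.2113, 1.22)  len=2.0950
  (v17,v2,v3) [-++] → (2.02558, -0.2113, 1.22)–(0.2113, -0.2113, 2.26748)  len=2.0949

Chained into 1 loop(s):
  loop 1: 12 segments, perimeter = 14.1288
Total perimeter = 14.129


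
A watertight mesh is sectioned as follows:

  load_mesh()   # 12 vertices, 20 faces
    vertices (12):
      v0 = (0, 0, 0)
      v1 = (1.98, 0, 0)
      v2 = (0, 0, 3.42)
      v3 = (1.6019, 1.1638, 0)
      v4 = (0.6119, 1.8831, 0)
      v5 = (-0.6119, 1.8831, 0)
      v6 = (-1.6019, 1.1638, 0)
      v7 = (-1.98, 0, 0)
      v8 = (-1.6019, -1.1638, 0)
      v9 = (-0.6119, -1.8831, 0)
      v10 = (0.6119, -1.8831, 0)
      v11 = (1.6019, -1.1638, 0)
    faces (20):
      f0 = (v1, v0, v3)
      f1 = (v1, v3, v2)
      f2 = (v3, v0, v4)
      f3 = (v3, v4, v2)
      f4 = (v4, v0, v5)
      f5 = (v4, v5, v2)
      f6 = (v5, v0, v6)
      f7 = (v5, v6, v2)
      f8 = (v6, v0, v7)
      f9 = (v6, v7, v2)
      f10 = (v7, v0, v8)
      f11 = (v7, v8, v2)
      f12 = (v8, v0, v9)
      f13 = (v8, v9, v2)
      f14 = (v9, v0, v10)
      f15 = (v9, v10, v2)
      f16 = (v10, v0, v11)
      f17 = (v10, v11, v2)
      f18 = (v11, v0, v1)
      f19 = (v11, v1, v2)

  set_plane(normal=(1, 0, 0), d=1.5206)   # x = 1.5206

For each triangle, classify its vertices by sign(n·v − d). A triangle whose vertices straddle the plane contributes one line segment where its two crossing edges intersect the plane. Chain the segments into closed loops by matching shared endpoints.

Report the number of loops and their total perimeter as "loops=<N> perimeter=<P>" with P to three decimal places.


loops=1 perimeter=5.399

Straddling triangles (8 of 20):
  (v1,v0,v3) [+-+] → (1.5206, 0, 0)–(1.5206, 1.10473, 0)  len=1.1047
  (v1,v3,v2) [++-] → (1.5206, 1.10473, 0.173573)–(1.5206, 0, 0.793509)  len=1.2668
  (v3,v0,v4) [+--] → (1.5206, 1.10473, 0)–(1.5206, 1.22287, 0)  len=0.1181
  (v3,v4,v2) [+--] → (1.5206, 1.22287, 0)–(1.5206, 1.10473, 0.173573)  len=0.2100
  (v10,v0,v11) [--+] → (1.5206, -1.10473, 0)–(1.5206, -1.22287, 0)  len=0.1181
  (v10,v11,v2) [-+-] → (1.5206, -1.22287, 0)–(1.5206, -1.10473, 0.173573)  len=0.2100
  (v11,v0,v1) [+-+] → (1.5206, -1.10473, 0)–(1.5206, 0, 0)  len=1.1047
  (v11,v1,v2) [++-] → (1.5206, 0, 0.793509)–(1.5206, -1.10473, 0.173573)  len=1.2668

Chained into 1 loop(s):
  loop 1: 8 segments, perimeter = 5.3992
Total perimeter = 5.399


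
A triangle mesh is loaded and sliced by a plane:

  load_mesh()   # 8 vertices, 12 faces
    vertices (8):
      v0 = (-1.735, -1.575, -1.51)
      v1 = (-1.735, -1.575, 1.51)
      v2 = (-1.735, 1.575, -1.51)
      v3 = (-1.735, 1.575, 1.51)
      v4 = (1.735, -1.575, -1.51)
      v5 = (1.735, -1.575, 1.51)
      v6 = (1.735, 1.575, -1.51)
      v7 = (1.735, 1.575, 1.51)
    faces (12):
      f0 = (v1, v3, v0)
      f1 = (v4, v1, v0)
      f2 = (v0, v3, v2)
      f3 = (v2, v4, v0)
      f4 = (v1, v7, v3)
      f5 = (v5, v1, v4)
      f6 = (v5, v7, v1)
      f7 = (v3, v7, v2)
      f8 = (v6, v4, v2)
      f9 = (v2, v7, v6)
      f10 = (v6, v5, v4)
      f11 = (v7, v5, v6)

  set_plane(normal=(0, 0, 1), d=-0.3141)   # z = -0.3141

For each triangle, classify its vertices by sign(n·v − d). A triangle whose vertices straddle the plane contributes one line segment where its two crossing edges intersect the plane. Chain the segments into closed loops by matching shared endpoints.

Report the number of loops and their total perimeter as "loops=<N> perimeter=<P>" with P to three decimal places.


Straddling triangles (8 of 12):
  (v1,v3,v0) [++-] → (-1.735, -0.327621, -0.3141)–(-1.735, -1.575, -0.3141)  len=1.2474
  (v4,v1,v0) [-+-] → (0.360903, -1.575, -0.3141)–(-1.735, -1.575, -0.3141)  len=2.0959
  (v0,v3,v2) [-+-] → (-1.735, -0.327621, -0.3141)–(-1.735, 1.575, -0.3141)  len=1.9026
  (v5,v1,v4) [++-] → (0.360903, -1.575, -0.3141)–(1.735, -1.575, -0.3141)  len=1.3741
  (v3,v7,v2) [++-] → (-0.360903, 1.575, -0.3141)–(-1.735, 1.575, -0.3141)  len=1.3741
  (v2,v7,v6) [-+-] → (-0.360903, 1.575, -0.3141)–(1.735, 1.575, -0.3141)  len=2.0959
  (v6,v5,v4) [-+-] → (1.735, 0.327621, -0.3141)–(1.735, -1.575, -0.3141)  len=1.9026
  (v7,v5,v6) [++-] → (1.735, 0.327621, -0.3141)–(1.735, 1.575, -0.3141)  len=1.2474

Chained into 1 loop(s):
  loop 1: 8 segments, perimeter = 13.2400
Total perimeter = 13.240

loops=1 perimeter=13.240


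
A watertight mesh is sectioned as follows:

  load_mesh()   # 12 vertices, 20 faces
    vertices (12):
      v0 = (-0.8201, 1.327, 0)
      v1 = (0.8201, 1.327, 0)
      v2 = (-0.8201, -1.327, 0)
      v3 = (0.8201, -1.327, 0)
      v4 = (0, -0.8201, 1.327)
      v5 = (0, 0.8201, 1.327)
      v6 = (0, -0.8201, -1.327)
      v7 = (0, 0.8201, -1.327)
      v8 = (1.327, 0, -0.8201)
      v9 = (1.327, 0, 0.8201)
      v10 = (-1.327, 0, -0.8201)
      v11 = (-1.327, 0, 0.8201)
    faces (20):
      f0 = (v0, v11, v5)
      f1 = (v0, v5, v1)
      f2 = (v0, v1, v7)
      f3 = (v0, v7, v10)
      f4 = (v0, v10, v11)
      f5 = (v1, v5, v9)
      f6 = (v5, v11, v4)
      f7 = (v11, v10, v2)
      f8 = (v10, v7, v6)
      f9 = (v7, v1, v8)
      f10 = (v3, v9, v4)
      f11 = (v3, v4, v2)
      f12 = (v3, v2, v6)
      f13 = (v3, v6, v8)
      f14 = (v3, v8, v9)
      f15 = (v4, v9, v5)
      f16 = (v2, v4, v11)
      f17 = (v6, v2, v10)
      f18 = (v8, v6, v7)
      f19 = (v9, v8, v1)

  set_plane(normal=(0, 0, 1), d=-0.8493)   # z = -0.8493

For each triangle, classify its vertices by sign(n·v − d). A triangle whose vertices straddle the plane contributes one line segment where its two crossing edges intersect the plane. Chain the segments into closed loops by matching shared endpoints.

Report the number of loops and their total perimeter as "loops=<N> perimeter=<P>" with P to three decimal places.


Straddling triangles (8 of 20):
  (v0,v1,v7) [++-] → (0.295224, 1.00258, -0.8493)–(-0.295224, 1.00258, -0.8493)  len=0.5904
  (v0,v7,v10) [+-+] → (-0.295224, 1.00258, -0.8493)–(-1.25056, 0.0472419, -0.8493)  len=1.3510
  (v10,v7,v6) [+--] → (-1.25056, 0.0472419, -0.8493)–(-1.25056, -0.0472419, -0.8493)  len=0.0945
  (v7,v1,v8) [-++] → (0.295224, 1.00258, -0.8493)–(1.25056, 0.0472419, -0.8493)  len=1.3510
  (v3,v2,v6) [++-] → (-0.295224, -1.00258, -0.8493)–(0.295224, -1.00258, -0.8493)  len=0.5904
  (v3,v6,v8) [+-+] → (0.295224, -1.00258, -0.8493)–(1.25056, -0.0472419, -0.8493)  len=1.3510
  (v6,v2,v10) [-++] → (-0.295224, -1.00258, -0.8493)–(-1.25056, -0.0472419, -0.8493)  len=1.3510
  (v8,v6,v7) [+--] → (1.25056, -0.0472419, -0.8493)–(1.25056, 0.0472419, -0.8493)  len=0.0945

Chained into 1 loop(s):
  loop 1: 8 segments, perimeter = 6.7740
Total perimeter = 6.774

loops=1 perimeter=6.774


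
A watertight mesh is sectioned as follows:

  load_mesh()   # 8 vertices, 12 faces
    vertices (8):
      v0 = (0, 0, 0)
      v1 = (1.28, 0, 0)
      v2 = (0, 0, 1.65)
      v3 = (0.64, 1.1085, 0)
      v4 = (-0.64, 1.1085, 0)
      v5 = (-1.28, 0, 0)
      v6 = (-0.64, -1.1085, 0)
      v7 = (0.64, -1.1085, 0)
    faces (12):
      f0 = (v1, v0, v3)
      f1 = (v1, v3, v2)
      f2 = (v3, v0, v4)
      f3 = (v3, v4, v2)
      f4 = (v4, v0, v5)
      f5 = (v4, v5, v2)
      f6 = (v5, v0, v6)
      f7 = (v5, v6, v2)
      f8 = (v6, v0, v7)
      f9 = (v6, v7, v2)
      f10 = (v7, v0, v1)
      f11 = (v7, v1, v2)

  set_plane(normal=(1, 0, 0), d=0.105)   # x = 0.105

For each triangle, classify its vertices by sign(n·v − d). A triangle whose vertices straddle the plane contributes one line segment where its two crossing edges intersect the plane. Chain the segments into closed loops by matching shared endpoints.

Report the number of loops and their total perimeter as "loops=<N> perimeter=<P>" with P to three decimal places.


Straddling triangles (8 of 12):
  (v1,v0,v3) [+-+] → (0.105, 0, 0)–(0.105, 0.181863, 0)  len=0.1819
  (v1,v3,v2) [++-] → (0.105, 0.181863, 1.3793)–(0.105, 0, 1.51465)  len=0.2267
  (v3,v0,v4) [+--] → (0.105, 0.181863, 0)–(0.105, 1.1085, 0)  len=0.9266
  (v3,v4,v2) [+--] → (0.105, 1.1085, 0)–(0.105, 0.181863, 1.3793)  len=1.6617
  (v6,v0,v7) [--+] → (0.105, -0.181863, 0)–(0.105, -1.1085, 0)  len=0.9266
  (v6,v7,v2) [-+-] → (0.105, -1.1085, 0)–(0.105, -0.181863, 1.3793)  len=1.6617
  (v7,v0,v1) [+-+] → (0.105, -0.181863, 0)–(0.105, 0, 0)  len=0.1819
  (v7,v1,v2) [++-] → (0.105, 0, 1.51465)–(0.105, -0.181863, 1.3793)  len=0.2267

Chained into 1 loop(s):
  loop 1: 8 segments, perimeter = 5.9937
Total perimeter = 5.994

loops=1 perimeter=5.994
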